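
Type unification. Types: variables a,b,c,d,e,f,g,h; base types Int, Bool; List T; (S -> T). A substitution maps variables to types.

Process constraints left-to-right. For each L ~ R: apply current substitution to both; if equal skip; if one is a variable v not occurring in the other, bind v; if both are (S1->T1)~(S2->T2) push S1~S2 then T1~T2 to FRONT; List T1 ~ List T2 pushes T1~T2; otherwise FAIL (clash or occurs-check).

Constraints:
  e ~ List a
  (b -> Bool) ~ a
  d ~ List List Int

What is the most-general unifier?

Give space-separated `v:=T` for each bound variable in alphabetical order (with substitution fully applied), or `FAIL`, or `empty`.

Answer: a:=(b -> Bool) d:=List List Int e:=List (b -> Bool)

Derivation:
step 1: unify e ~ List a  [subst: {-} | 2 pending]
  bind e := List a
step 2: unify (b -> Bool) ~ a  [subst: {e:=List a} | 1 pending]
  bind a := (b -> Bool)
step 3: unify d ~ List List Int  [subst: {e:=List a, a:=(b -> Bool)} | 0 pending]
  bind d := List List Int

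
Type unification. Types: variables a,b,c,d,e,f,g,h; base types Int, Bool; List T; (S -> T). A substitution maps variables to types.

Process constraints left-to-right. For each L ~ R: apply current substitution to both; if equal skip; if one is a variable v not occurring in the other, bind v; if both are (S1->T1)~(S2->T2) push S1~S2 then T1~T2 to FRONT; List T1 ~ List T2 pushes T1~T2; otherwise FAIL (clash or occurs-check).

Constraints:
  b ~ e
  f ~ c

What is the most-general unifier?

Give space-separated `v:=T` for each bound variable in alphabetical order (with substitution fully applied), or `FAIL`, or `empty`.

step 1: unify b ~ e  [subst: {-} | 1 pending]
  bind b := e
step 2: unify f ~ c  [subst: {b:=e} | 0 pending]
  bind f := c

Answer: b:=e f:=c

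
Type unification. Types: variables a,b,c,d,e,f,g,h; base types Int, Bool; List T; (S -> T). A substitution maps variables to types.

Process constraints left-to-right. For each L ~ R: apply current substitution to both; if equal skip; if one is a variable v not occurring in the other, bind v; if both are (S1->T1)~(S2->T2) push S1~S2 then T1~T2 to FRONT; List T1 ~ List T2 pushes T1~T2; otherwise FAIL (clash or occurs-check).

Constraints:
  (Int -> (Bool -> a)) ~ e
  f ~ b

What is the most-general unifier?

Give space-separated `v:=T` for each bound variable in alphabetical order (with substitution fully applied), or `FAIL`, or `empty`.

Answer: e:=(Int -> (Bool -> a)) f:=b

Derivation:
step 1: unify (Int -> (Bool -> a)) ~ e  [subst: {-} | 1 pending]
  bind e := (Int -> (Bool -> a))
step 2: unify f ~ b  [subst: {e:=(Int -> (Bool -> a))} | 0 pending]
  bind f := b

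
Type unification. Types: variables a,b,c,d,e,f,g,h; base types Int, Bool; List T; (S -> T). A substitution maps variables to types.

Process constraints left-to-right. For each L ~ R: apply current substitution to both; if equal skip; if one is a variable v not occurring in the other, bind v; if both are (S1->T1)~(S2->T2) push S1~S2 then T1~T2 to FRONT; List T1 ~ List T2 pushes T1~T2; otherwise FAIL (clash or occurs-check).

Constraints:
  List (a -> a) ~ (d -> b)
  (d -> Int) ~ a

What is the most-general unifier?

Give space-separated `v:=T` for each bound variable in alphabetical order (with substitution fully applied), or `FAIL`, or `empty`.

Answer: FAIL

Derivation:
step 1: unify List (a -> a) ~ (d -> b)  [subst: {-} | 1 pending]
  clash: List (a -> a) vs (d -> b)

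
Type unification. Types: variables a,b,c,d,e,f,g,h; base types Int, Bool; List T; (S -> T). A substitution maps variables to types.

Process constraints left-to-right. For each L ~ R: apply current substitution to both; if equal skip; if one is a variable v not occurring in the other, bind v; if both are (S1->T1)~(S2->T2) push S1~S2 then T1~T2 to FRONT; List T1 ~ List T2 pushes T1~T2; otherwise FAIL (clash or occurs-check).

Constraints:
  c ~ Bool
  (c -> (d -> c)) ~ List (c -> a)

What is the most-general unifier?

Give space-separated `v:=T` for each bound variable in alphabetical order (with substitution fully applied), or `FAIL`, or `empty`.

step 1: unify c ~ Bool  [subst: {-} | 1 pending]
  bind c := Bool
step 2: unify (Bool -> (d -> Bool)) ~ List (Bool -> a)  [subst: {c:=Bool} | 0 pending]
  clash: (Bool -> (d -> Bool)) vs List (Bool -> a)

Answer: FAIL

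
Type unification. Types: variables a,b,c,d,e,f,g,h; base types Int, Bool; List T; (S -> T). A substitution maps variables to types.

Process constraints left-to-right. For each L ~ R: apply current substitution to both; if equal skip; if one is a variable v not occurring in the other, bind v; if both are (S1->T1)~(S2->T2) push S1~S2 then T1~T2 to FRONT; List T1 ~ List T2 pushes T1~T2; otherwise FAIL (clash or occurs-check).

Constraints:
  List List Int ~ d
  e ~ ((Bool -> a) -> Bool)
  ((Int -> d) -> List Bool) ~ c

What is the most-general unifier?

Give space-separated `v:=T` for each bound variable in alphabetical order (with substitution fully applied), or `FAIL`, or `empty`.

Answer: c:=((Int -> List List Int) -> List Bool) d:=List List Int e:=((Bool -> a) -> Bool)

Derivation:
step 1: unify List List Int ~ d  [subst: {-} | 2 pending]
  bind d := List List Int
step 2: unify e ~ ((Bool -> a) -> Bool)  [subst: {d:=List List Int} | 1 pending]
  bind e := ((Bool -> a) -> Bool)
step 3: unify ((Int -> List List Int) -> List Bool) ~ c  [subst: {d:=List List Int, e:=((Bool -> a) -> Bool)} | 0 pending]
  bind c := ((Int -> List List Int) -> List Bool)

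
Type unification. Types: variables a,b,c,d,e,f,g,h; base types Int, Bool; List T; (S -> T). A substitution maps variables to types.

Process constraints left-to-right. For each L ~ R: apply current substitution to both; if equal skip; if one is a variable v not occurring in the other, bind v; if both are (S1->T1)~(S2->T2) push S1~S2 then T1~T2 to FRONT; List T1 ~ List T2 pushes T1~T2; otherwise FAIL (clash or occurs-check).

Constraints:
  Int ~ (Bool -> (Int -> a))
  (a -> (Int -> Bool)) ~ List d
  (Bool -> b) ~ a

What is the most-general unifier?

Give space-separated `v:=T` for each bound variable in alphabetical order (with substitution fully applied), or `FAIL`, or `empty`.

step 1: unify Int ~ (Bool -> (Int -> a))  [subst: {-} | 2 pending]
  clash: Int vs (Bool -> (Int -> a))

Answer: FAIL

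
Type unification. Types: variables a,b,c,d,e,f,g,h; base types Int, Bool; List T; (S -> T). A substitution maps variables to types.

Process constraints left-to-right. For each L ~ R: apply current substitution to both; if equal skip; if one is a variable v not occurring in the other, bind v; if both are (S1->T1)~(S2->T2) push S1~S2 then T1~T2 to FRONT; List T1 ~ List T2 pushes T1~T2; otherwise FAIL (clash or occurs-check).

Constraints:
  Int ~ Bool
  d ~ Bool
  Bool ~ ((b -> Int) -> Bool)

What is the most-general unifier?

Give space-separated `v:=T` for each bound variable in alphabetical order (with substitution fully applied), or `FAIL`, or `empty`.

Answer: FAIL

Derivation:
step 1: unify Int ~ Bool  [subst: {-} | 2 pending]
  clash: Int vs Bool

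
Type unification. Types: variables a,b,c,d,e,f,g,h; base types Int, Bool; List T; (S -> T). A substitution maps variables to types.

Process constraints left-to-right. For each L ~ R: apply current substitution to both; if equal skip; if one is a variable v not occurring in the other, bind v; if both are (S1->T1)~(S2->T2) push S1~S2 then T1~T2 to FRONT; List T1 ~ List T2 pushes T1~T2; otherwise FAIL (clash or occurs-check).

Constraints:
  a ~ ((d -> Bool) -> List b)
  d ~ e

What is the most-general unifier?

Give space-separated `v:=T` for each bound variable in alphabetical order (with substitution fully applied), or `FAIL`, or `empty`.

Answer: a:=((e -> Bool) -> List b) d:=e

Derivation:
step 1: unify a ~ ((d -> Bool) -> List b)  [subst: {-} | 1 pending]
  bind a := ((d -> Bool) -> List b)
step 2: unify d ~ e  [subst: {a:=((d -> Bool) -> List b)} | 0 pending]
  bind d := e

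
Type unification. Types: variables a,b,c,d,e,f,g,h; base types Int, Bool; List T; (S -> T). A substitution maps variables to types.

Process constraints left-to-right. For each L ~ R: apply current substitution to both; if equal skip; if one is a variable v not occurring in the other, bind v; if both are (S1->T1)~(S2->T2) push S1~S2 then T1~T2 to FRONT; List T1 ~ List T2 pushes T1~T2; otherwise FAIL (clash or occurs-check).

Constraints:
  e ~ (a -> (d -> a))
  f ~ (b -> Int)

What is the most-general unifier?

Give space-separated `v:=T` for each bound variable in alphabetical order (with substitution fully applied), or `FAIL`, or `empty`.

Answer: e:=(a -> (d -> a)) f:=(b -> Int)

Derivation:
step 1: unify e ~ (a -> (d -> a))  [subst: {-} | 1 pending]
  bind e := (a -> (d -> a))
step 2: unify f ~ (b -> Int)  [subst: {e:=(a -> (d -> a))} | 0 pending]
  bind f := (b -> Int)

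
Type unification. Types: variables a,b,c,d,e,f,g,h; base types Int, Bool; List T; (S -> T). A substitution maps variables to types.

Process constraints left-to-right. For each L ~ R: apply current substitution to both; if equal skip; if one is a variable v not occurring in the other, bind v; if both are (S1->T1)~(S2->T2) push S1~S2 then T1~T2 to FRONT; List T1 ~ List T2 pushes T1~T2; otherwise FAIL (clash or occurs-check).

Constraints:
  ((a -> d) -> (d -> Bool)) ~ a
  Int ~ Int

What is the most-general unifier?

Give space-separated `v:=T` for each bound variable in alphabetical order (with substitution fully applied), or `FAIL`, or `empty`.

Answer: FAIL

Derivation:
step 1: unify ((a -> d) -> (d -> Bool)) ~ a  [subst: {-} | 1 pending]
  occurs-check fail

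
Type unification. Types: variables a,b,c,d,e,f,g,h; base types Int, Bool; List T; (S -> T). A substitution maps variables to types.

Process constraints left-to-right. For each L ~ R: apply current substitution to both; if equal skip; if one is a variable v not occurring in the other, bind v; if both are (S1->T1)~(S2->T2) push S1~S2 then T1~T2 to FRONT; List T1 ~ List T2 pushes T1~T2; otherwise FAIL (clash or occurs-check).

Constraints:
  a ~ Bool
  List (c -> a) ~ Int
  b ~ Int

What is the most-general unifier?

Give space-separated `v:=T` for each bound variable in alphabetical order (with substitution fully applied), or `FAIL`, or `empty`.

step 1: unify a ~ Bool  [subst: {-} | 2 pending]
  bind a := Bool
step 2: unify List (c -> Bool) ~ Int  [subst: {a:=Bool} | 1 pending]
  clash: List (c -> Bool) vs Int

Answer: FAIL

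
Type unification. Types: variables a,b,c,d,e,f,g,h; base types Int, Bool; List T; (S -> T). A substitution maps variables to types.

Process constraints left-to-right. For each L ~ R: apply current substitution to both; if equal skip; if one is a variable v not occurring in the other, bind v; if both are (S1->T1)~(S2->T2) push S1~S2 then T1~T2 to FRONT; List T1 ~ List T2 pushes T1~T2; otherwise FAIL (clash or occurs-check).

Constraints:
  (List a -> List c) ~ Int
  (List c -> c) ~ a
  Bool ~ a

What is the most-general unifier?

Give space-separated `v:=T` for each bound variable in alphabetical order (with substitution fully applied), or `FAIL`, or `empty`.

Answer: FAIL

Derivation:
step 1: unify (List a -> List c) ~ Int  [subst: {-} | 2 pending]
  clash: (List a -> List c) vs Int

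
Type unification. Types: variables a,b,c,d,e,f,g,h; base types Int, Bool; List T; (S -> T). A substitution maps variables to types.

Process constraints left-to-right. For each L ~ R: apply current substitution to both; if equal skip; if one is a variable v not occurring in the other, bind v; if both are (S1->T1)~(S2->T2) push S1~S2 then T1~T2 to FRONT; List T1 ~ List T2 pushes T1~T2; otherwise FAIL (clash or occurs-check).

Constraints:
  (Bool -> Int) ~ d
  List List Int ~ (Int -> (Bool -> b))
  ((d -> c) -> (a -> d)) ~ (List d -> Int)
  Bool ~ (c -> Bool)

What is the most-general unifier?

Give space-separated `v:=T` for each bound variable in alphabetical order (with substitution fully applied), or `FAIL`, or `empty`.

Answer: FAIL

Derivation:
step 1: unify (Bool -> Int) ~ d  [subst: {-} | 3 pending]
  bind d := (Bool -> Int)
step 2: unify List List Int ~ (Int -> (Bool -> b))  [subst: {d:=(Bool -> Int)} | 2 pending]
  clash: List List Int vs (Int -> (Bool -> b))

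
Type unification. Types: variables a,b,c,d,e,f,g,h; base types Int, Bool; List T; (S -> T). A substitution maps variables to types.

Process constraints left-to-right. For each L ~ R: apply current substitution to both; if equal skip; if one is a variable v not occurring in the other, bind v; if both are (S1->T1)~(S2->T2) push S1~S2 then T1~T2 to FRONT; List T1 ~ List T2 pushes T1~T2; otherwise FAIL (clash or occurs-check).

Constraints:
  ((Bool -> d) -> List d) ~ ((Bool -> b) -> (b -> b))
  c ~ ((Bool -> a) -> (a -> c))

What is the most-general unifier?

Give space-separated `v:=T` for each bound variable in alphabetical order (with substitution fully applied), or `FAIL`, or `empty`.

step 1: unify ((Bool -> d) -> List d) ~ ((Bool -> b) -> (b -> b))  [subst: {-} | 1 pending]
  -> decompose arrow: push (Bool -> d)~(Bool -> b), List d~(b -> b)
step 2: unify (Bool -> d) ~ (Bool -> b)  [subst: {-} | 2 pending]
  -> decompose arrow: push Bool~Bool, d~b
step 3: unify Bool ~ Bool  [subst: {-} | 3 pending]
  -> identical, skip
step 4: unify d ~ b  [subst: {-} | 2 pending]
  bind d := b
step 5: unify List b ~ (b -> b)  [subst: {d:=b} | 1 pending]
  clash: List b vs (b -> b)

Answer: FAIL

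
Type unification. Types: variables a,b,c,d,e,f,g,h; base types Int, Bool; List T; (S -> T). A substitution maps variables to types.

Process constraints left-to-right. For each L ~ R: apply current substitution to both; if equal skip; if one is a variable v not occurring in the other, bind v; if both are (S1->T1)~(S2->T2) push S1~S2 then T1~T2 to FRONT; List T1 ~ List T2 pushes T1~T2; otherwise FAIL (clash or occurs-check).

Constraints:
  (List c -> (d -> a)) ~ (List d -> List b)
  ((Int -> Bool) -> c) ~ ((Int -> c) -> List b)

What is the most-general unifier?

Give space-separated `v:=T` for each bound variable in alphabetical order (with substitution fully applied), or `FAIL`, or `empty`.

Answer: FAIL

Derivation:
step 1: unify (List c -> (d -> a)) ~ (List d -> List b)  [subst: {-} | 1 pending]
  -> decompose arrow: push List c~List d, (d -> a)~List b
step 2: unify List c ~ List d  [subst: {-} | 2 pending]
  -> decompose List: push c~d
step 3: unify c ~ d  [subst: {-} | 2 pending]
  bind c := d
step 4: unify (d -> a) ~ List b  [subst: {c:=d} | 1 pending]
  clash: (d -> a) vs List b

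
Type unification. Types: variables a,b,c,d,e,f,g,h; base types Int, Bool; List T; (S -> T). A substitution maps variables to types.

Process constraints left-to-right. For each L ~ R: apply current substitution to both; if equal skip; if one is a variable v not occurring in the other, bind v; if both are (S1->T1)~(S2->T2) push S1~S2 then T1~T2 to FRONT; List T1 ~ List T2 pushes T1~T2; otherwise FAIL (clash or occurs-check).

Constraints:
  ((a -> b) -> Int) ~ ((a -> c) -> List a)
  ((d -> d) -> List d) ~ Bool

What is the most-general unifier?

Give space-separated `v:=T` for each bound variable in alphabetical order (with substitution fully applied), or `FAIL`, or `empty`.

Answer: FAIL

Derivation:
step 1: unify ((a -> b) -> Int) ~ ((a -> c) -> List a)  [subst: {-} | 1 pending]
  -> decompose arrow: push (a -> b)~(a -> c), Int~List a
step 2: unify (a -> b) ~ (a -> c)  [subst: {-} | 2 pending]
  -> decompose arrow: push a~a, b~c
step 3: unify a ~ a  [subst: {-} | 3 pending]
  -> identical, skip
step 4: unify b ~ c  [subst: {-} | 2 pending]
  bind b := c
step 5: unify Int ~ List a  [subst: {b:=c} | 1 pending]
  clash: Int vs List a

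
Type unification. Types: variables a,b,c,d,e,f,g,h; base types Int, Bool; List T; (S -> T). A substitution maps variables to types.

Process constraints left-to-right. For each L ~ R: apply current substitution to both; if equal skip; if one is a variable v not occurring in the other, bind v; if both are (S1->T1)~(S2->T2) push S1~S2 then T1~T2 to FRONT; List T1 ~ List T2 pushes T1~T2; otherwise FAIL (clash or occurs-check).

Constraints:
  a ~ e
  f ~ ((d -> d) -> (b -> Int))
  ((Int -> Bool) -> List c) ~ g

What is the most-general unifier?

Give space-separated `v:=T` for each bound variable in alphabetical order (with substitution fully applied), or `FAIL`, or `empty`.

step 1: unify a ~ e  [subst: {-} | 2 pending]
  bind a := e
step 2: unify f ~ ((d -> d) -> (b -> Int))  [subst: {a:=e} | 1 pending]
  bind f := ((d -> d) -> (b -> Int))
step 3: unify ((Int -> Bool) -> List c) ~ g  [subst: {a:=e, f:=((d -> d) -> (b -> Int))} | 0 pending]
  bind g := ((Int -> Bool) -> List c)

Answer: a:=e f:=((d -> d) -> (b -> Int)) g:=((Int -> Bool) -> List c)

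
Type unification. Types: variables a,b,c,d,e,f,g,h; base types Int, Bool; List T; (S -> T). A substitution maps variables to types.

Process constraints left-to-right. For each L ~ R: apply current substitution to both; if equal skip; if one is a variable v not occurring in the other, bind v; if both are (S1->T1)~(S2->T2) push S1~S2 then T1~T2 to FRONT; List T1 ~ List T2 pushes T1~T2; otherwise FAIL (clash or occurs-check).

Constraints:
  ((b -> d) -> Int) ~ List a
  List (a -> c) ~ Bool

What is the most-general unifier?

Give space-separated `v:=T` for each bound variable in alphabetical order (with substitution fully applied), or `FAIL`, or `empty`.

Answer: FAIL

Derivation:
step 1: unify ((b -> d) -> Int) ~ List a  [subst: {-} | 1 pending]
  clash: ((b -> d) -> Int) vs List a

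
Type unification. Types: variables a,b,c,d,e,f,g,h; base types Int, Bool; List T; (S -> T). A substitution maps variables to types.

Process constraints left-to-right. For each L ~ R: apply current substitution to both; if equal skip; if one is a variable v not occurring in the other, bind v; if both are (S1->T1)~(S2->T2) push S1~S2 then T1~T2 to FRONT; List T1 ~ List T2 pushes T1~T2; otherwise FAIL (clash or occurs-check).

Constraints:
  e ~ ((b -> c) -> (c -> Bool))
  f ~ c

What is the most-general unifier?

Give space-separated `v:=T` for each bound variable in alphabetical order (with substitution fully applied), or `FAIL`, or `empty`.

step 1: unify e ~ ((b -> c) -> (c -> Bool))  [subst: {-} | 1 pending]
  bind e := ((b -> c) -> (c -> Bool))
step 2: unify f ~ c  [subst: {e:=((b -> c) -> (c -> Bool))} | 0 pending]
  bind f := c

Answer: e:=((b -> c) -> (c -> Bool)) f:=c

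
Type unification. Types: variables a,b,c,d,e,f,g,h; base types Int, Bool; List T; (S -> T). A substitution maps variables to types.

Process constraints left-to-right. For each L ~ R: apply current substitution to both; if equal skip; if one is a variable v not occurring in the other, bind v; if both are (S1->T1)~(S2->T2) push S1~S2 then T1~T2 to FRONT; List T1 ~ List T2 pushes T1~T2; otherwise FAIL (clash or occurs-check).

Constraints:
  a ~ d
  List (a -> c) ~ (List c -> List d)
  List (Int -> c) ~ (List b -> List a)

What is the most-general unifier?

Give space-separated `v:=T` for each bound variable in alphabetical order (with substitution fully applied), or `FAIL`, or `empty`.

step 1: unify a ~ d  [subst: {-} | 2 pending]
  bind a := d
step 2: unify List (d -> c) ~ (List c -> List d)  [subst: {a:=d} | 1 pending]
  clash: List (d -> c) vs (List c -> List d)

Answer: FAIL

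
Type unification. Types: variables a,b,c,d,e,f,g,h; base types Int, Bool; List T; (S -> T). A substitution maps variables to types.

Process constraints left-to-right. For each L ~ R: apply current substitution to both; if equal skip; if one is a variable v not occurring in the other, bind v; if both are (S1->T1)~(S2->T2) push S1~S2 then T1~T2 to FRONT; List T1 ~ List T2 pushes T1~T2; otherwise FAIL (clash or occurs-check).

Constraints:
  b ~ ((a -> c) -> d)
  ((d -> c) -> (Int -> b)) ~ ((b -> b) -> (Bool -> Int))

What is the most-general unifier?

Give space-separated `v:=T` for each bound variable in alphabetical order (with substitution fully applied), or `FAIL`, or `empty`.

step 1: unify b ~ ((a -> c) -> d)  [subst: {-} | 1 pending]
  bind b := ((a -> c) -> d)
step 2: unify ((d -> c) -> (Int -> ((a -> c) -> d))) ~ ((((a -> c) -> d) -> ((a -> c) -> d)) -> (Bool -> Int))  [subst: {b:=((a -> c) -> d)} | 0 pending]
  -> decompose arrow: push (d -> c)~(((a -> c) -> d) -> ((a -> c) -> d)), (Int -> ((a -> c) -> d))~(Bool -> Int)
step 3: unify (d -> c) ~ (((a -> c) -> d) -> ((a -> c) -> d))  [subst: {b:=((a -> c) -> d)} | 1 pending]
  -> decompose arrow: push d~((a -> c) -> d), c~((a -> c) -> d)
step 4: unify d ~ ((a -> c) -> d)  [subst: {b:=((a -> c) -> d)} | 2 pending]
  occurs-check fail: d in ((a -> c) -> d)

Answer: FAIL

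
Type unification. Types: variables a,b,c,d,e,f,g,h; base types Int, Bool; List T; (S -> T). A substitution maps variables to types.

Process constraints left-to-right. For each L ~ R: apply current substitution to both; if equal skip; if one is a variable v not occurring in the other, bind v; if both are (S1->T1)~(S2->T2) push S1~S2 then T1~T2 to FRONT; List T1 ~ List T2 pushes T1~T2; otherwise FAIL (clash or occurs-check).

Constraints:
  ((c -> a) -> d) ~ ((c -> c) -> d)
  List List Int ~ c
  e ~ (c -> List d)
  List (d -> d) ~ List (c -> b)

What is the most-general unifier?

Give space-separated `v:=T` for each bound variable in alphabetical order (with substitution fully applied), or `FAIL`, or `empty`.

step 1: unify ((c -> a) -> d) ~ ((c -> c) -> d)  [subst: {-} | 3 pending]
  -> decompose arrow: push (c -> a)~(c -> c), d~d
step 2: unify (c -> a) ~ (c -> c)  [subst: {-} | 4 pending]
  -> decompose arrow: push c~c, a~c
step 3: unify c ~ c  [subst: {-} | 5 pending]
  -> identical, skip
step 4: unify a ~ c  [subst: {-} | 4 pending]
  bind a := c
step 5: unify d ~ d  [subst: {a:=c} | 3 pending]
  -> identical, skip
step 6: unify List List Int ~ c  [subst: {a:=c} | 2 pending]
  bind c := List List Int
step 7: unify e ~ (List List Int -> List d)  [subst: {a:=c, c:=List List Int} | 1 pending]
  bind e := (List List Int -> List d)
step 8: unify List (d -> d) ~ List (List List Int -> b)  [subst: {a:=c, c:=List List Int, e:=(List List Int -> List d)} | 0 pending]
  -> decompose List: push (d -> d)~(List List Int -> b)
step 9: unify (d -> d) ~ (List List Int -> b)  [subst: {a:=c, c:=List List Int, e:=(List List Int -> List d)} | 0 pending]
  -> decompose arrow: push d~List List Int, d~b
step 10: unify d ~ List List Int  [subst: {a:=c, c:=List List Int, e:=(List List Int -> List d)} | 1 pending]
  bind d := List List Int
step 11: unify List List Int ~ b  [subst: {a:=c, c:=List List Int, e:=(List List Int -> List d), d:=List List Int} | 0 pending]
  bind b := List List Int

Answer: a:=List List Int b:=List List Int c:=List List Int d:=List List Int e:=(List List Int -> List List List Int)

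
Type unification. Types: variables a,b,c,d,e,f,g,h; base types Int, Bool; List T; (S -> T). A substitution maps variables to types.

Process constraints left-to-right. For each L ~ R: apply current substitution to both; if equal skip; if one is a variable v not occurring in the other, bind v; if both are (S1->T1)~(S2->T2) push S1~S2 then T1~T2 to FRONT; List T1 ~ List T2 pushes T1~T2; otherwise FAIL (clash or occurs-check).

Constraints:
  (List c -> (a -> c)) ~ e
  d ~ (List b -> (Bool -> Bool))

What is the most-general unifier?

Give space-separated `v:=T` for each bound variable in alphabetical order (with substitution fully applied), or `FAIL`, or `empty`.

step 1: unify (List c -> (a -> c)) ~ e  [subst: {-} | 1 pending]
  bind e := (List c -> (a -> c))
step 2: unify d ~ (List b -> (Bool -> Bool))  [subst: {e:=(List c -> (a -> c))} | 0 pending]
  bind d := (List b -> (Bool -> Bool))

Answer: d:=(List b -> (Bool -> Bool)) e:=(List c -> (a -> c))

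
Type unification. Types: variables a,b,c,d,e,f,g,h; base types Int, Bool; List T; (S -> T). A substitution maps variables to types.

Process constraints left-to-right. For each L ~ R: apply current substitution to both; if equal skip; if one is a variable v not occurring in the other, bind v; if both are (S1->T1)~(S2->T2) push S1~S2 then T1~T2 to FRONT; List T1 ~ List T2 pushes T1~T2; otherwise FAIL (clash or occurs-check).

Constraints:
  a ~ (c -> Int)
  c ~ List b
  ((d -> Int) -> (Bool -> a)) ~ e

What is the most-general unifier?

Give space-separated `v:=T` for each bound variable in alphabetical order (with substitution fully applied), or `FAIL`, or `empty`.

Answer: a:=(List b -> Int) c:=List b e:=((d -> Int) -> (Bool -> (List b -> Int)))

Derivation:
step 1: unify a ~ (c -> Int)  [subst: {-} | 2 pending]
  bind a := (c -> Int)
step 2: unify c ~ List b  [subst: {a:=(c -> Int)} | 1 pending]
  bind c := List b
step 3: unify ((d -> Int) -> (Bool -> (List b -> Int))) ~ e  [subst: {a:=(c -> Int), c:=List b} | 0 pending]
  bind e := ((d -> Int) -> (Bool -> (List b -> Int)))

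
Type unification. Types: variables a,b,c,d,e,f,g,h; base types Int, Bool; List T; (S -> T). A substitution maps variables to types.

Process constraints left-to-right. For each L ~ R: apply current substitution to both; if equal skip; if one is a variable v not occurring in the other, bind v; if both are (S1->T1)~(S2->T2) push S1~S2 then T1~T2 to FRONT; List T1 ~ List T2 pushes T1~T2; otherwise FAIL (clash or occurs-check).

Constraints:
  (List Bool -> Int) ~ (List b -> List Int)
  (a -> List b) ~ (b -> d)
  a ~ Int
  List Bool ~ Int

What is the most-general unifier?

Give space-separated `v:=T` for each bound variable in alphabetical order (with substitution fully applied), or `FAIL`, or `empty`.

step 1: unify (List Bool -> Int) ~ (List b -> List Int)  [subst: {-} | 3 pending]
  -> decompose arrow: push List Bool~List b, Int~List Int
step 2: unify List Bool ~ List b  [subst: {-} | 4 pending]
  -> decompose List: push Bool~b
step 3: unify Bool ~ b  [subst: {-} | 4 pending]
  bind b := Bool
step 4: unify Int ~ List Int  [subst: {b:=Bool} | 3 pending]
  clash: Int vs List Int

Answer: FAIL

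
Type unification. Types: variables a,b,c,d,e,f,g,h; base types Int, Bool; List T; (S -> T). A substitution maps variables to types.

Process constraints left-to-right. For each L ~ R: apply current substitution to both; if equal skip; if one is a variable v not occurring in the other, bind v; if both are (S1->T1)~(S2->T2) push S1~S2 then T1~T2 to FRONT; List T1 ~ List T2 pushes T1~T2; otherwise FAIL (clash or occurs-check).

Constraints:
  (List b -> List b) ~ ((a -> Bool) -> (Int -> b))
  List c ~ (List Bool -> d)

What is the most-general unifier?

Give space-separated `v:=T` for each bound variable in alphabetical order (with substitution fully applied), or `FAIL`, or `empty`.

Answer: FAIL

Derivation:
step 1: unify (List b -> List b) ~ ((a -> Bool) -> (Int -> b))  [subst: {-} | 1 pending]
  -> decompose arrow: push List b~(a -> Bool), List b~(Int -> b)
step 2: unify List b ~ (a -> Bool)  [subst: {-} | 2 pending]
  clash: List b vs (a -> Bool)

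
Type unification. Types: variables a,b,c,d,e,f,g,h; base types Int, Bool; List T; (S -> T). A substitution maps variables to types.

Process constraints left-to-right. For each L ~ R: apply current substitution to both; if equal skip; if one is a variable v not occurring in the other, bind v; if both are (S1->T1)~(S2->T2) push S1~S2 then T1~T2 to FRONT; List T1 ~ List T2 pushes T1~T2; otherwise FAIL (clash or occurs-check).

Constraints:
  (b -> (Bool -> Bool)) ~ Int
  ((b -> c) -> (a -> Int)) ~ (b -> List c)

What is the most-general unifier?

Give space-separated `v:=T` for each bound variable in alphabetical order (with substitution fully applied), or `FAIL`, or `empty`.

Answer: FAIL

Derivation:
step 1: unify (b -> (Bool -> Bool)) ~ Int  [subst: {-} | 1 pending]
  clash: (b -> (Bool -> Bool)) vs Int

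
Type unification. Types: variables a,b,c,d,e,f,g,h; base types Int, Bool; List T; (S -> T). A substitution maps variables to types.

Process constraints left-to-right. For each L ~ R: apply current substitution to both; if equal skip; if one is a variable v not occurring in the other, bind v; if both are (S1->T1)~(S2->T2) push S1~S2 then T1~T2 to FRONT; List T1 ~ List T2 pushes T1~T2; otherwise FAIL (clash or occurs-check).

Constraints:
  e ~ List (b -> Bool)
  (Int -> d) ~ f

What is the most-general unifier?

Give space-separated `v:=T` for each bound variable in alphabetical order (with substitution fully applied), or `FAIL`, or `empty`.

step 1: unify e ~ List (b -> Bool)  [subst: {-} | 1 pending]
  bind e := List (b -> Bool)
step 2: unify (Int -> d) ~ f  [subst: {e:=List (b -> Bool)} | 0 pending]
  bind f := (Int -> d)

Answer: e:=List (b -> Bool) f:=(Int -> d)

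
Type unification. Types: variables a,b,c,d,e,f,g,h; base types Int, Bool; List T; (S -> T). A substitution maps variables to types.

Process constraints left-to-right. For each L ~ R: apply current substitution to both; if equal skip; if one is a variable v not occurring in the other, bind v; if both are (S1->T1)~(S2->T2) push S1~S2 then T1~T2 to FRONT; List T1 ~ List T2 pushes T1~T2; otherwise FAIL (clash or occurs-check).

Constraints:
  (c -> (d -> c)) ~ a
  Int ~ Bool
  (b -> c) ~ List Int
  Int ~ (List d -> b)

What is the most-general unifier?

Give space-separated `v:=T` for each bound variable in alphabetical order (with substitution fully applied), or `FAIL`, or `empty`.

step 1: unify (c -> (d -> c)) ~ a  [subst: {-} | 3 pending]
  bind a := (c -> (d -> c))
step 2: unify Int ~ Bool  [subst: {a:=(c -> (d -> c))} | 2 pending]
  clash: Int vs Bool

Answer: FAIL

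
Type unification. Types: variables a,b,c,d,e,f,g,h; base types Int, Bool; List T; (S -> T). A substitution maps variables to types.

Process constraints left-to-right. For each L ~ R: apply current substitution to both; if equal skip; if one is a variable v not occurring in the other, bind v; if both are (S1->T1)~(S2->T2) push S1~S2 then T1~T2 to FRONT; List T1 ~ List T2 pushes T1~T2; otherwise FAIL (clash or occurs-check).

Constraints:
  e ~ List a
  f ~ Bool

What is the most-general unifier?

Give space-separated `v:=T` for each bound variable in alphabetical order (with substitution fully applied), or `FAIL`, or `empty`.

Answer: e:=List a f:=Bool

Derivation:
step 1: unify e ~ List a  [subst: {-} | 1 pending]
  bind e := List a
step 2: unify f ~ Bool  [subst: {e:=List a} | 0 pending]
  bind f := Bool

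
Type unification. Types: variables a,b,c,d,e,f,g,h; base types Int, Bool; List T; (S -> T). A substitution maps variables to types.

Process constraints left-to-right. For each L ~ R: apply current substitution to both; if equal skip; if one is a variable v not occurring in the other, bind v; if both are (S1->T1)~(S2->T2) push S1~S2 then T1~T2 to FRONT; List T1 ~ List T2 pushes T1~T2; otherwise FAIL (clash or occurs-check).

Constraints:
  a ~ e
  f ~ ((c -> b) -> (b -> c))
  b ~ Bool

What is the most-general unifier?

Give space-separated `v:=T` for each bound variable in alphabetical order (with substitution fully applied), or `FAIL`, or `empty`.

Answer: a:=e b:=Bool f:=((c -> Bool) -> (Bool -> c))

Derivation:
step 1: unify a ~ e  [subst: {-} | 2 pending]
  bind a := e
step 2: unify f ~ ((c -> b) -> (b -> c))  [subst: {a:=e} | 1 pending]
  bind f := ((c -> b) -> (b -> c))
step 3: unify b ~ Bool  [subst: {a:=e, f:=((c -> b) -> (b -> c))} | 0 pending]
  bind b := Bool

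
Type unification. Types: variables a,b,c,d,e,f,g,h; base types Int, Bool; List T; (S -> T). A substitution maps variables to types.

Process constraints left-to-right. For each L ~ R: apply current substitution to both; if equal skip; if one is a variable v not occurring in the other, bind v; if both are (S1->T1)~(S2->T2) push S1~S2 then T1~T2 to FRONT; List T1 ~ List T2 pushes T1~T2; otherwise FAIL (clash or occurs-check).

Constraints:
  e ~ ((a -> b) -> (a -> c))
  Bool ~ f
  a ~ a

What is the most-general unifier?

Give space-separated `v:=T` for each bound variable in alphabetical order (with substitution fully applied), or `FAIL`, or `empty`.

step 1: unify e ~ ((a -> b) -> (a -> c))  [subst: {-} | 2 pending]
  bind e := ((a -> b) -> (a -> c))
step 2: unify Bool ~ f  [subst: {e:=((a -> b) -> (a -> c))} | 1 pending]
  bind f := Bool
step 3: unify a ~ a  [subst: {e:=((a -> b) -> (a -> c)), f:=Bool} | 0 pending]
  -> identical, skip

Answer: e:=((a -> b) -> (a -> c)) f:=Bool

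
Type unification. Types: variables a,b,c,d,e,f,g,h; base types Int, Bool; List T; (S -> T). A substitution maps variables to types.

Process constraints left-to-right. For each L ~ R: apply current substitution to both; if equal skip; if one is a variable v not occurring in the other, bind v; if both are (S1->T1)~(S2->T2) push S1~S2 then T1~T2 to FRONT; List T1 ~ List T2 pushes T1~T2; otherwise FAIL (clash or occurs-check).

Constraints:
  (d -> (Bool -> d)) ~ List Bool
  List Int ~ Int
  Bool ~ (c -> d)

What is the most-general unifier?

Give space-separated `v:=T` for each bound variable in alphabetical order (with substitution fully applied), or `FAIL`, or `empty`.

Answer: FAIL

Derivation:
step 1: unify (d -> (Bool -> d)) ~ List Bool  [subst: {-} | 2 pending]
  clash: (d -> (Bool -> d)) vs List Bool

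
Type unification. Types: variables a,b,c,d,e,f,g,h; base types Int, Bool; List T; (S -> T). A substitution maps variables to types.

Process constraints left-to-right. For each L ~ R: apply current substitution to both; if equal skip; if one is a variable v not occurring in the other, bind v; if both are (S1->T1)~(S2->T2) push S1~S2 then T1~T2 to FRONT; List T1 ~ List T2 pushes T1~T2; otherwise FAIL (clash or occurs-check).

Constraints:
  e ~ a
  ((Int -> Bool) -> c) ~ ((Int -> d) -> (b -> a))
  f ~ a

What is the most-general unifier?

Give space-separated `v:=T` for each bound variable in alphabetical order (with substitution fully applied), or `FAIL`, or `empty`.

Answer: c:=(b -> a) d:=Bool e:=a f:=a

Derivation:
step 1: unify e ~ a  [subst: {-} | 2 pending]
  bind e := a
step 2: unify ((Int -> Bool) -> c) ~ ((Int -> d) -> (b -> a))  [subst: {e:=a} | 1 pending]
  -> decompose arrow: push (Int -> Bool)~(Int -> d), c~(b -> a)
step 3: unify (Int -> Bool) ~ (Int -> d)  [subst: {e:=a} | 2 pending]
  -> decompose arrow: push Int~Int, Bool~d
step 4: unify Int ~ Int  [subst: {e:=a} | 3 pending]
  -> identical, skip
step 5: unify Bool ~ d  [subst: {e:=a} | 2 pending]
  bind d := Bool
step 6: unify c ~ (b -> a)  [subst: {e:=a, d:=Bool} | 1 pending]
  bind c := (b -> a)
step 7: unify f ~ a  [subst: {e:=a, d:=Bool, c:=(b -> a)} | 0 pending]
  bind f := a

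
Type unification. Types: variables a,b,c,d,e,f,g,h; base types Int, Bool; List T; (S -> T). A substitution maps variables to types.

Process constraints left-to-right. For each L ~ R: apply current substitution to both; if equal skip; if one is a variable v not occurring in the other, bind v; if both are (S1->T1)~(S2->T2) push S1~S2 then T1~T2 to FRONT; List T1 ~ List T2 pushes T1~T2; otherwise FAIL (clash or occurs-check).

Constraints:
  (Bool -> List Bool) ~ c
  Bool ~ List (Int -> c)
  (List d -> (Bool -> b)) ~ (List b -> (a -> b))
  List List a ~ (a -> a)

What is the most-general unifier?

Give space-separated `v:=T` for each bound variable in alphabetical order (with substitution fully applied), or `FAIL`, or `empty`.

step 1: unify (Bool -> List Bool) ~ c  [subst: {-} | 3 pending]
  bind c := (Bool -> List Bool)
step 2: unify Bool ~ List (Int -> (Bool -> List Bool))  [subst: {c:=(Bool -> List Bool)} | 2 pending]
  clash: Bool vs List (Int -> (Bool -> List Bool))

Answer: FAIL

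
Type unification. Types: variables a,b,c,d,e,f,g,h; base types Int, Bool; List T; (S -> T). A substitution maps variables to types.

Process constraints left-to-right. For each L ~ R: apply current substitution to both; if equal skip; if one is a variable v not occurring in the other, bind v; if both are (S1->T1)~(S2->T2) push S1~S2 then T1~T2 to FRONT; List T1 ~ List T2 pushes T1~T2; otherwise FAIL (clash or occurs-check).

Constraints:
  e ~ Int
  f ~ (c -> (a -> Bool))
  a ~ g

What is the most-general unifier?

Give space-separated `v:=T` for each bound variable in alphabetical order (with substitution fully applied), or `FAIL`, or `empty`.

Answer: a:=g e:=Int f:=(c -> (g -> Bool))

Derivation:
step 1: unify e ~ Int  [subst: {-} | 2 pending]
  bind e := Int
step 2: unify f ~ (c -> (a -> Bool))  [subst: {e:=Int} | 1 pending]
  bind f := (c -> (a -> Bool))
step 3: unify a ~ g  [subst: {e:=Int, f:=(c -> (a -> Bool))} | 0 pending]
  bind a := g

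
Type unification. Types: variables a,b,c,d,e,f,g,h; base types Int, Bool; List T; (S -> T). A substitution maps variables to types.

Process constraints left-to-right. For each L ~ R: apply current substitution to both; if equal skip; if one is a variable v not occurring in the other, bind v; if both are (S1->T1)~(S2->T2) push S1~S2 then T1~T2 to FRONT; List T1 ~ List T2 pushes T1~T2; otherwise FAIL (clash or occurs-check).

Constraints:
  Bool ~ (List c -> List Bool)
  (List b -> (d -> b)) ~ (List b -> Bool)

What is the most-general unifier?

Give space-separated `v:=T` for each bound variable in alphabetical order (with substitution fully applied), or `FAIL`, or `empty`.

Answer: FAIL

Derivation:
step 1: unify Bool ~ (List c -> List Bool)  [subst: {-} | 1 pending]
  clash: Bool vs (List c -> List Bool)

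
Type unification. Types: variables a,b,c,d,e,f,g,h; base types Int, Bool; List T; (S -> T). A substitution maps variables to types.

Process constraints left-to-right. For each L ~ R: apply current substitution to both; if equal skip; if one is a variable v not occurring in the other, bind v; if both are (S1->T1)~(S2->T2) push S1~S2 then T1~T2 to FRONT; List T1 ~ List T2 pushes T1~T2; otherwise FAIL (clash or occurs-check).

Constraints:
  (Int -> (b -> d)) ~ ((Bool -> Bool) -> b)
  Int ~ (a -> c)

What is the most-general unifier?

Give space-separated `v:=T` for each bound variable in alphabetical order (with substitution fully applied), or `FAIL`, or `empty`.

Answer: FAIL

Derivation:
step 1: unify (Int -> (b -> d)) ~ ((Bool -> Bool) -> b)  [subst: {-} | 1 pending]
  -> decompose arrow: push Int~(Bool -> Bool), (b -> d)~b
step 2: unify Int ~ (Bool -> Bool)  [subst: {-} | 2 pending]
  clash: Int vs (Bool -> Bool)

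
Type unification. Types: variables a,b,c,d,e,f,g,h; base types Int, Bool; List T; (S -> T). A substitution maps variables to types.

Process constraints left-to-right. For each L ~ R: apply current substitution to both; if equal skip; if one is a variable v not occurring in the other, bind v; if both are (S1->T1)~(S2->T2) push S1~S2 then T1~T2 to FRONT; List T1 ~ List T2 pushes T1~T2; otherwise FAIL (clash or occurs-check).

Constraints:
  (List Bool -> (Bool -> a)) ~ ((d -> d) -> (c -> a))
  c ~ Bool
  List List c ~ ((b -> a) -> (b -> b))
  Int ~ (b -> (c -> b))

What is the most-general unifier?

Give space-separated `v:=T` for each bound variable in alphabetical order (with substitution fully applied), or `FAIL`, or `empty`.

Answer: FAIL

Derivation:
step 1: unify (List Bool -> (Bool -> a)) ~ ((d -> d) -> (c -> a))  [subst: {-} | 3 pending]
  -> decompose arrow: push List Bool~(d -> d), (Bool -> a)~(c -> a)
step 2: unify List Bool ~ (d -> d)  [subst: {-} | 4 pending]
  clash: List Bool vs (d -> d)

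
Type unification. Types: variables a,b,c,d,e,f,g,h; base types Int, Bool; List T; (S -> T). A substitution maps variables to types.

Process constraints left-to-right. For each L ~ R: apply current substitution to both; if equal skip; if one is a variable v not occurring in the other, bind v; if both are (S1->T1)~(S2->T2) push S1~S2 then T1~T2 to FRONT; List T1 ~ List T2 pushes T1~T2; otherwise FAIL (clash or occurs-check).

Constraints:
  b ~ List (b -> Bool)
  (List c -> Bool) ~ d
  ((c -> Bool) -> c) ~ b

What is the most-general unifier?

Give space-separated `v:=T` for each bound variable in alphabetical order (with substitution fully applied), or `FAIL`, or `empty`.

Answer: FAIL

Derivation:
step 1: unify b ~ List (b -> Bool)  [subst: {-} | 2 pending]
  occurs-check fail: b in List (b -> Bool)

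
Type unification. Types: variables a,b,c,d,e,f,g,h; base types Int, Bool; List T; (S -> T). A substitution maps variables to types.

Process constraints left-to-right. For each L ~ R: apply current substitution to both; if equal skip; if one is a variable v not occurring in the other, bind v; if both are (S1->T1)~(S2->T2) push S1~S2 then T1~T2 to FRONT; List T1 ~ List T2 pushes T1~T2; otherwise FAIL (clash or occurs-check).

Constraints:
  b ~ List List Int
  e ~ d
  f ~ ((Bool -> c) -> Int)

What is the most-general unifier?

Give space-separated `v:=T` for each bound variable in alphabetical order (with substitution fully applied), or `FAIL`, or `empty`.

step 1: unify b ~ List List Int  [subst: {-} | 2 pending]
  bind b := List List Int
step 2: unify e ~ d  [subst: {b:=List List Int} | 1 pending]
  bind e := d
step 3: unify f ~ ((Bool -> c) -> Int)  [subst: {b:=List List Int, e:=d} | 0 pending]
  bind f := ((Bool -> c) -> Int)

Answer: b:=List List Int e:=d f:=((Bool -> c) -> Int)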